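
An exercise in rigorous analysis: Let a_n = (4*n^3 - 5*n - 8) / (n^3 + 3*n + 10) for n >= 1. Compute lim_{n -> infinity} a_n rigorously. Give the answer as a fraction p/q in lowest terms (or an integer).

Divide numerator and denominator by n^3, the highest power:
numerator / n^3 = 4 - 5/n^2 - 8/n^3
denominator / n^3 = 1 + 3/n^2 + 10/n^3
As n -> infinity, all terms of the form c/n^k (k >= 1) tend to 0.
So numerator / n^3 -> 4 and denominator / n^3 -> 1.
Therefore lim a_n = 4.

4


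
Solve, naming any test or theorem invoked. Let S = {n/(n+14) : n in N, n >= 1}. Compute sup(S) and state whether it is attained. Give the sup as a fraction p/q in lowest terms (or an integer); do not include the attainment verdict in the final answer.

Analysis:
- Values: 1/15, 1/8, 3/17, 2/9, ... strictly increasing.
- Minimum is 1/15 (n=1); inf = 1/15 (attained).
- n/(n+14) = 1 - 14/(n+14) -> 1 from below as n -> infinity, and never equals 1.
- So sup = 1 (not attained).
Conclusion: sup(S) = 1, not attained in S.

1


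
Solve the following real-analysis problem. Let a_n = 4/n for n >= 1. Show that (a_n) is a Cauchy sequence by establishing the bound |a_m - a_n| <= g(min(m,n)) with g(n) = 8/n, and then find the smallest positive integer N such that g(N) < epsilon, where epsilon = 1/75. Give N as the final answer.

For any m, n >= 1, by the triangle inequality:
|a_m - a_n| = |4/m - 4/n| <= 4*1/m + 4*1/n <= 8/min(m,n).
So g(n) = 8/n bounds the Cauchy difference. Since g(n) -> 0, (a_n) is Cauchy.
Now solve g(N) < 1/75: 8/N < 1/75 <=> N > 8 / (1/75) = 600.
The smallest integer strictly greater than 600 is N = 601.
Check: g(601) = 8/601 = 8/601 < 1/75; g(600) = 1/75 >= 1/75. So N = 601.

601


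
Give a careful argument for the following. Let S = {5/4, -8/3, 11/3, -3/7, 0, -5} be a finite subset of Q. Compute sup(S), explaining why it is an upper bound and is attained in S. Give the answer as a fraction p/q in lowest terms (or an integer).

S is finite, so sup(S) = max(S).
Sorted decreasing:
11/3, 5/4, 0, -3/7, -8/3, -5
The extremum is 11/3.
For every x in S, x <= 11/3. And 11/3 is in S, so it is attained.
Therefore sup(S) = 11/3.

11/3


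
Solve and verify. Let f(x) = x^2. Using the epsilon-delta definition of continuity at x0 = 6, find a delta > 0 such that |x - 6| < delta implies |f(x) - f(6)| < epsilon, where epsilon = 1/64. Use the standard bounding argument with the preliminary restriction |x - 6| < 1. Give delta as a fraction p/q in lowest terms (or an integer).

Factor: |x^2 - (6)^2| = |x - 6| * |x + 6|.
Impose |x - 6| < 1 first. Then |x + 6| = |(x - 6) + 2*(6)| <= |x - 6| + 2*|6| < 1 + 12 = 13.
So |x^2 - (6)^2| < delta * 13.
We need delta * 13 <= 1/64, i.e. delta <= 1/64/13 = 1/832.
Since 1/832 < 1, this is tighter than 1; take delta = 1/832.
So delta = 1/832 works.

1/832


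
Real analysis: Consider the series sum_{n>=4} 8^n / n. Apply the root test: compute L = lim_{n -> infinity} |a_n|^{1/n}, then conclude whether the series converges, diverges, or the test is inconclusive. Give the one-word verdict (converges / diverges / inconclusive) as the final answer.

Let a_n denote the general term. Form |a_n|^(1/n) and simplify:
|a_n|^(1/n) = 8/n^(1/n)
Take the limit as n -> infinity: L = 8.
Since L = 8 > 1, the root test implies divergence.

diverges


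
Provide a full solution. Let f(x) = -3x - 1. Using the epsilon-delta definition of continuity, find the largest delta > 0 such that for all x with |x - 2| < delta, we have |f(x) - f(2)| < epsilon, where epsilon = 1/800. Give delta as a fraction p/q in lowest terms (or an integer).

We compute f(2) = -3*(2) - 1 = -7.
|f(x) - f(2)| = |-3x - 1 - (-7)| = |-3(x - 2)| = 3|x - 2|.
We need 3|x - 2| < 1/800, i.e. |x - 2| < 1/800 / 3 = 1/2400.
So any delta <= 1/2400 works. Conversely, if delta > 1/2400, then x = 2 + 1/2400 satisfies |x - 2| = 1/2400 < delta but |f(x) - f(2)| = 3 * 1/2400 = 1/800, which is not < 1/800; so no larger delta works.
Hence the largest such delta is 1/2400.

1/2400


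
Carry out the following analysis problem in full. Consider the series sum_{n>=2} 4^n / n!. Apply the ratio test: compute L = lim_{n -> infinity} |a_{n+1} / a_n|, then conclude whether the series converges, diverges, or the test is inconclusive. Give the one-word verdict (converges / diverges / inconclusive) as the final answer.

Let a_n denote the general term. Form the ratio a_{n+1}/a_n and simplify:
a_{n+1}/a_n = 4/(n + 1)
Take the limit as n -> infinity: L = 0.
Since L = 0 < 1, the ratio test implies the series converges.

converges


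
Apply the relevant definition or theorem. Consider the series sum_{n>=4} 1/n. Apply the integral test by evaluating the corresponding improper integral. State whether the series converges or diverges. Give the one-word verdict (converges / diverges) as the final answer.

Let f(x) = 1/x. Then f is positive, continuous, and decreasing on [4, infinity), so the integral test applies.
Compute the improper integral int_{4}^infinity f(x) dx:
  antiderivative F(x) = log(x).
  As x -> infinity, log(x) -> infinity.
  So int = infinity - log(4) = infinity. By the integral test, the series diverges.

diverges


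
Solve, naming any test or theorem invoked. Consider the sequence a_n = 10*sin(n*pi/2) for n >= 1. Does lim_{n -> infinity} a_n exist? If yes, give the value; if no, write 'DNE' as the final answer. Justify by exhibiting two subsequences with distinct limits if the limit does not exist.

Examine the behaviour of a_n along subsequences.
a_{4k+1} = 10*sin(pi/2 + 2k*pi) = 10 -> 10. a_{4k+3} = 10*sin(3pi/2 + 2k*pi) = -10 -> -10.
Since these two subsequential limits are 10 and -10, distinct, the full sequence cannot converge (a convergent sequence has all subsequences tending to the same limit). So lim a_n does not exist.

DNE


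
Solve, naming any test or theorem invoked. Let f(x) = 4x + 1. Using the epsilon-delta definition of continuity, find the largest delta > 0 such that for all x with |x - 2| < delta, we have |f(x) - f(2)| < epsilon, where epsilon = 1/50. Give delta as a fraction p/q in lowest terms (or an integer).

We compute f(2) = 4*(2) + 1 = 9.
|f(x) - f(2)| = |4x + 1 - (9)| = |4(x - 2)| = 4|x - 2|.
We need 4|x - 2| < 1/50, i.e. |x - 2| < 1/50 / 4 = 1/200.
So any delta <= 1/200 works. Conversely, if delta > 1/200, then x = 2 + 1/200 satisfies |x - 2| = 1/200 < delta but |f(x) - f(2)| = 4 * 1/200 = 1/50, which is not < 1/50; so no larger delta works.
Hence the largest such delta is 1/200.

1/200


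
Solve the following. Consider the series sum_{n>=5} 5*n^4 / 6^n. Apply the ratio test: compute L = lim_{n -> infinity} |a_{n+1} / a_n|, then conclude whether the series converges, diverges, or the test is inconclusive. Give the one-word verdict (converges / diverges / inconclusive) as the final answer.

Let a_n denote the general term. Form the ratio a_{n+1}/a_n and simplify:
a_{n+1}/a_n = (n + 1)^4/(6*n^4)
Take the limit as n -> infinity: L = 1/6.
Since L = 1/6 < 1, the ratio test implies the series converges.

converges


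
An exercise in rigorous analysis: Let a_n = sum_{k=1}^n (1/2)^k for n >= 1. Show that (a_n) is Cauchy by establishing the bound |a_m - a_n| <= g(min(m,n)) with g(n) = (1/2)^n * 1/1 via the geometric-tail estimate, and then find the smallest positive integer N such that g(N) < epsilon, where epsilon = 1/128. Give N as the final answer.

For m > n >= 1: |a_m - a_n| = sum_{k=n+1}^m (1/2)^k < sum_{k=n+1}^infinity (1/2)^k = (1/2)^(n+1) / (1 - 1/2) = (1/2)^n * (1/2) * (2/1) = (1/2)^n * 1/1.
So g(n) = (1/2)^n / 1. Since g(n) -> 0, (a_n) is Cauchy.
Now solve g(N) < 1/128: (1/2)^N / 1 < 1/128 <=> 2^N > 1 / (1 * 1/128) = 128.
Check powers of 2: 2^7 = 128 <= 128, 2^8 = 256 > 128.
So the smallest such N is 8. Check: g(8) = 1/(1 * 256) = 1/256 < 1/128.

8


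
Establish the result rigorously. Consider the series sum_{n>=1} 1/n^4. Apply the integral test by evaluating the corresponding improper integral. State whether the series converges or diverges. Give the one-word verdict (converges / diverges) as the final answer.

Let f(x) = x^(-4). Then f is positive, continuous, and decreasing on [1, infinity), so the integral test applies.
Compute the improper integral int_{1}^infinity f(x) dx:
  antiderivative F(x) = -1/(3*x^3).
  As x -> infinity, F(x) -> 0 (since p = 4 > 1).
  So int = F(infinity) - F(1) = 0 - (-1/3) = 1/3.
  Finite, so by the integral test, the series converges.

converges


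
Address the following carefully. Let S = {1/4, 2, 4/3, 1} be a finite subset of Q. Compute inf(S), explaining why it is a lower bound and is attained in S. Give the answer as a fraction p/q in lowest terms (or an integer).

S is finite, so inf(S) = min(S).
Sorted increasing:
1/4, 1, 4/3, 2
The extremum is 1/4.
For every x in S, x >= 1/4. And 1/4 is in S, so it is attained.
Therefore inf(S) = 1/4.

1/4


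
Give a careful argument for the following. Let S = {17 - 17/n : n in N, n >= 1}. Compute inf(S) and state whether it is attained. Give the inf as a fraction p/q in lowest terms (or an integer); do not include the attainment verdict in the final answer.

Analysis:
- Values: 0, 17/2, 34/3, 51/4, ... strictly increasing.
- Minimum is 0 (n=1); inf = 0 (attained).
- 17 - 17/n -> 17 from below; sup = 17, not attained.
Conclusion: inf(S) = 0, attained in S.

0


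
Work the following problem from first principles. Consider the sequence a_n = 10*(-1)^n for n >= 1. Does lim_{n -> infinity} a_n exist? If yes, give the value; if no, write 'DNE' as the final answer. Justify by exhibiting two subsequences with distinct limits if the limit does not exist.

Examine the behaviour of a_n along subsequences.
Even-n subsequence a_{2k} = 10 -> 10. Odd-n subsequence a_{2k+1} = -10 -> -10.
Since these two subsequential limits are 10 and -10, distinct, the full sequence cannot converge (a convergent sequence has all subsequences tending to the same limit). So lim a_n does not exist.

DNE


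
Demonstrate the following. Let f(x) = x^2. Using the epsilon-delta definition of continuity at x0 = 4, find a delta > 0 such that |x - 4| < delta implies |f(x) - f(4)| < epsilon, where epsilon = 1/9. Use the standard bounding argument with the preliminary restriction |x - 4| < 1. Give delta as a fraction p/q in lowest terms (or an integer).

Factor: |x^2 - (4)^2| = |x - 4| * |x + 4|.
Impose |x - 4| < 1 first. Then |x + 4| = |(x - 4) + 2*(4)| <= |x - 4| + 2*|4| < 1 + 8 = 9.
So |x^2 - (4)^2| < delta * 9.
We need delta * 9 <= 1/9, i.e. delta <= 1/9/9 = 1/81.
Since 1/81 < 1, this is tighter than 1; take delta = 1/81.
So delta = 1/81 works.

1/81


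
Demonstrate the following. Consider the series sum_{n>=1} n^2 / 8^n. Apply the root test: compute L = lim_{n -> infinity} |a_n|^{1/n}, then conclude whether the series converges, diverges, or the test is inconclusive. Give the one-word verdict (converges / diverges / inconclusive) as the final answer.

Let a_n denote the general term. Form |a_n|^(1/n) and simplify:
|a_n|^(1/n) = n^(2/n)/8
Take the limit as n -> infinity: L = 1/8.
Since L = 1/8 < 1, the root test implies convergence.

converges


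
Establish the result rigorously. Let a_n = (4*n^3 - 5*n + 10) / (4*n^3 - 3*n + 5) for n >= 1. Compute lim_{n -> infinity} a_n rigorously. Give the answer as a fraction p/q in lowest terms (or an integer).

Divide numerator and denominator by n^3, the highest power:
numerator / n^3 = 4 - 5/n^2 + 10/n^3
denominator / n^3 = 4 - 3/n^2 + 5/n^3
As n -> infinity, all terms of the form c/n^k (k >= 1) tend to 0.
So numerator / n^3 -> 4 and denominator / n^3 -> 4.
Therefore lim a_n = 1.

1


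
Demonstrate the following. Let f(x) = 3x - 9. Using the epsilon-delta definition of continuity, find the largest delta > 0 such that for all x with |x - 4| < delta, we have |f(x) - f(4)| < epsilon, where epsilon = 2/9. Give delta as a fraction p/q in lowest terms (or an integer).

We compute f(4) = 3*(4) - 9 = 3.
|f(x) - f(4)| = |3x - 9 - (3)| = |3(x - 4)| = 3|x - 4|.
We need 3|x - 4| < 2/9, i.e. |x - 4| < 2/9 / 3 = 2/27.
So any delta <= 2/27 works. Conversely, if delta > 2/27, then x = 4 + 2/27 satisfies |x - 4| = 2/27 < delta but |f(x) - f(4)| = 3 * 2/27 = 2/9, which is not < 2/9; so no larger delta works.
Hence the largest such delta is 2/27.

2/27


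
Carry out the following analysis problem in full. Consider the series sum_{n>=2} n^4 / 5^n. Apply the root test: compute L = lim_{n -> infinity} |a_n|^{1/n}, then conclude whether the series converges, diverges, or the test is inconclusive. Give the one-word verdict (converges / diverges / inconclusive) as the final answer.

Let a_n denote the general term. Form |a_n|^(1/n) and simplify:
|a_n|^(1/n) = n^(4/n)/5
Take the limit as n -> infinity: L = 1/5.
Since L = 1/5 < 1, the root test implies convergence.

converges


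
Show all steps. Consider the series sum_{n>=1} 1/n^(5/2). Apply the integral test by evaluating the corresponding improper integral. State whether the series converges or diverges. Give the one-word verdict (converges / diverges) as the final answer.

Let f(x) = x^(-5/2). Then f is positive, continuous, and decreasing on [1, infinity), so the integral test applies.
Compute the improper integral int_{1}^infinity f(x) dx:
  antiderivative F(x) = -2/(3*x^(3/2)).
  As x -> infinity, F(x) -> 0 (since p = 5/2 > 1).
  So int = F(infinity) - F(1) = 0 - (-2/3) = 2/3.
  Finite, so by the integral test, the series converges.

converges


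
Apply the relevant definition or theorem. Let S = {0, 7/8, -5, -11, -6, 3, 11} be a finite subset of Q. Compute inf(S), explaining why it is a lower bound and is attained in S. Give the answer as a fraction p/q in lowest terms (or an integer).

S is finite, so inf(S) = min(S).
Sorted increasing:
-11, -6, -5, 0, 7/8, 3, 11
The extremum is -11.
For every x in S, x >= -11. And -11 is in S, so it is attained.
Therefore inf(S) = -11.

-11


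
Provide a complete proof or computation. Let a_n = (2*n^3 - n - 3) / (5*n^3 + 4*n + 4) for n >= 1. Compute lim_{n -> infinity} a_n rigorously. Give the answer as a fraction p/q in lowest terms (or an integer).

Divide numerator and denominator by n^3, the highest power:
numerator / n^3 = 2 - 1/n^2 - 3/n^3
denominator / n^3 = 5 + 4/n^2 + 4/n^3
As n -> infinity, all terms of the form c/n^k (k >= 1) tend to 0.
So numerator / n^3 -> 2 and denominator / n^3 -> 5.
Therefore lim a_n = 2/5.

2/5


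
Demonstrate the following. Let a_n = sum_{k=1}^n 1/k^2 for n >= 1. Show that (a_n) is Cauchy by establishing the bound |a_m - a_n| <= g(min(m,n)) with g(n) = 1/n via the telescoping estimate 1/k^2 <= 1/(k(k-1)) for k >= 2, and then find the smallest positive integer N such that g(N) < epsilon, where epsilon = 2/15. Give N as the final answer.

For m > n >= 1: |a_m - a_n| = sum_{k=n+1}^m 1/k^2.
Use 1/k^2 <= 1/(k(k-1)) = 1/(k-1) - 1/k for k >= 2:
sum_{k=n+1}^m 1/k^2 <= sum_{k=n+1}^m (1/(k-1) - 1/k) = 1/n - 1/m <= 1/n.
By symmetry the same bound holds with n,m swapped, so |a_m - a_n| <= 1/min(m,n) = g(min(m,n)). Since g(n) -> 0, (a_n) is Cauchy.
Now solve g(N) < 2/15: 1/N < 2/15 <=> N > 1/(2/15) = 15/2.
The smallest integer strictly greater than 15/2 is N = 8.
Check: g(8) = 1/8 < 2/15; g(7) = 1/7 >= 2/15. So N = 8.

8


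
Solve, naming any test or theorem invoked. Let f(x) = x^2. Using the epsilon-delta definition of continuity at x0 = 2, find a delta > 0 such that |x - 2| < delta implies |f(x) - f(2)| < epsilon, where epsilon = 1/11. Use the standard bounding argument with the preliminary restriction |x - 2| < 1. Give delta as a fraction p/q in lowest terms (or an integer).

Factor: |x^2 - (2)^2| = |x - 2| * |x + 2|.
Impose |x - 2| < 1 first. Then |x + 2| = |(x - 2) + 2*(2)| <= |x - 2| + 2*|2| < 1 + 4 = 5.
So |x^2 - (2)^2| < delta * 5.
We need delta * 5 <= 1/11, i.e. delta <= 1/11/5 = 1/55.
Since 1/55 < 1, this is tighter than 1; take delta = 1/55.
So delta = 1/55 works.

1/55


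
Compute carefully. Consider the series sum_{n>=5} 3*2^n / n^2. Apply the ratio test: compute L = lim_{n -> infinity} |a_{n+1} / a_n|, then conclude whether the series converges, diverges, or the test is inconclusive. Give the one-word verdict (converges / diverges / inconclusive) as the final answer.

Let a_n denote the general term. Form the ratio a_{n+1}/a_n and simplify:
a_{n+1}/a_n = 2*n^2/(n + 1)^2
Take the limit as n -> infinity: L = 2.
Since L = 2 > 1 (or L = infinity), the ratio test implies the series diverges.

diverges


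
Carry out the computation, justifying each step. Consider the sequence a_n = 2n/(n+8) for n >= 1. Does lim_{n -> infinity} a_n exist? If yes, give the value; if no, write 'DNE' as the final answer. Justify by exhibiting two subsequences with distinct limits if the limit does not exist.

Examine the behaviour of a_n along subsequences.
Even-n subsequence a_{2k} = 2(2k)/(2k+8) -> 2. Odd-n subsequence a_{2k+1} = 2(2k+1)/(2k+9) -> 2. Both tend to 2, which suggests the limit is 2; verify directly.
|a_n - 2| = |2n - 2(n+8)| / (n+8) = 16/(n+8) < 16/n for every n >= 1.
Given epsilon > 0, choose a positive integer N > 16/epsilon. Then for all n >= N, |a_n - 2| < 16/n <= 16/N < epsilon.
So by the definition of the limit, lim a_n exists and equals 2.

2


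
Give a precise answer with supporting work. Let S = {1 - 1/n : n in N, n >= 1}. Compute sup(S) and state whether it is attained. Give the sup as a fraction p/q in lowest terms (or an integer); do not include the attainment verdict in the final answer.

Analysis:
- Values: 0, 1/2, 2/3, 3/4, ... strictly increasing.
- Minimum is 0 (n=1); inf = 0 (attained).
- 1 - 1/n -> 1 from below; sup = 1, not attained.
Conclusion: sup(S) = 1, not attained in S.

1


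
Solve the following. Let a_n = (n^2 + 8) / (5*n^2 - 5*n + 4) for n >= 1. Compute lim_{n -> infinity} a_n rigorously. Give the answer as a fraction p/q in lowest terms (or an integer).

Divide numerator and denominator by n^2, the highest power:
numerator / n^2 = 1 + 8/n^2
denominator / n^2 = 5 - 5/n + 4/n^2
As n -> infinity, all terms of the form c/n^k (k >= 1) tend to 0.
So numerator / n^2 -> 1 and denominator / n^2 -> 5.
Therefore lim a_n = 1/5.

1/5


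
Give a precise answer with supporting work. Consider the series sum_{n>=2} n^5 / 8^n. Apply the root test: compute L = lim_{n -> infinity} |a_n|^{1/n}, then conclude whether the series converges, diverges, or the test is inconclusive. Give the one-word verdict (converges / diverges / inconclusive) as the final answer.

Let a_n denote the general term. Form |a_n|^(1/n) and simplify:
|a_n|^(1/n) = n^(5/n)/8
Take the limit as n -> infinity: L = 1/8.
Since L = 1/8 < 1, the root test implies convergence.

converges


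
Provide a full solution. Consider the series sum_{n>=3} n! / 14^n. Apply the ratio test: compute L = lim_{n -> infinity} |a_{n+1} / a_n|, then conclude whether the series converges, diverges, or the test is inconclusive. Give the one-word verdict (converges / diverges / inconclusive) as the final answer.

Let a_n denote the general term. Form the ratio a_{n+1}/a_n and simplify:
a_{n+1}/a_n = n/14 + 1/14
Take the limit as n -> infinity: L = infinity.
Since L = infinity > 1 (or L = infinity), the ratio test implies the series diverges.

diverges


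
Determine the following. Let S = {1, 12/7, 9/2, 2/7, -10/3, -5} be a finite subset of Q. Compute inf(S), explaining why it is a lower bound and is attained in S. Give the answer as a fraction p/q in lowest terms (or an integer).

S is finite, so inf(S) = min(S).
Sorted increasing:
-5, -10/3, 2/7, 1, 12/7, 9/2
The extremum is -5.
For every x in S, x >= -5. And -5 is in S, so it is attained.
Therefore inf(S) = -5.

-5


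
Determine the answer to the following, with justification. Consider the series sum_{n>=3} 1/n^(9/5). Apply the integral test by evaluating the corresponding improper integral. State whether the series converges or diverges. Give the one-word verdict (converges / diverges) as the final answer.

Let f(x) = x^(-9/5). Then f is positive, continuous, and decreasing on [3, infinity), so the integral test applies.
Compute the improper integral int_{3}^infinity f(x) dx:
  antiderivative F(x) = -5/(4*x^(4/5)).
  As x -> infinity, F(x) -> 0 (since p = 9/5 > 1).
  So int = F(infinity) - F(3) = 0 - (-5*3^(1/5)/12) = 5*3^(1/5)/12.
  Finite, so by the integral test, the series converges.

converges


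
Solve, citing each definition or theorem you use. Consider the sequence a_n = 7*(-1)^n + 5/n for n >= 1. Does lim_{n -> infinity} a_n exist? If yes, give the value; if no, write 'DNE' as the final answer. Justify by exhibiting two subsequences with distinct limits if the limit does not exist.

Examine the behaviour of a_n along subsequences.
a_{2k} = 7 + 5/(2k) -> 7. a_{2k+1} = -7 + 5/(2k+1) -> -7.
Since these two subsequential limits are 7 and -7, distinct, the full sequence cannot converge (a convergent sequence has all subsequences tending to the same limit). So lim a_n does not exist.

DNE


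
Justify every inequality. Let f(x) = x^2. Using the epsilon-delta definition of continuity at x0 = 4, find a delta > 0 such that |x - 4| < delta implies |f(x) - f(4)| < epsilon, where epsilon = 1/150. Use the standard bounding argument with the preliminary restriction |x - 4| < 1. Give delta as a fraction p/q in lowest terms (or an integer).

Factor: |x^2 - (4)^2| = |x - 4| * |x + 4|.
Impose |x - 4| < 1 first. Then |x + 4| = |(x - 4) + 2*(4)| <= |x - 4| + 2*|4| < 1 + 8 = 9.
So |x^2 - (4)^2| < delta * 9.
We need delta * 9 <= 1/150, i.e. delta <= 1/150/9 = 1/1350.
Since 1/1350 < 1, this is tighter than 1; take delta = 1/1350.
So delta = 1/1350 works.

1/1350


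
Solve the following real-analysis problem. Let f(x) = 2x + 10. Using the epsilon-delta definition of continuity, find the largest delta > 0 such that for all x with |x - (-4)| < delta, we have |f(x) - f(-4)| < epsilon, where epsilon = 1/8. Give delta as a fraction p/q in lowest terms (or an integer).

We compute f(-4) = 2*(-4) + 10 = 2.
|f(x) - f(-4)| = |2x + 10 - (2)| = |2(x - (-4))| = 2|x - (-4)|.
We need 2|x - (-4)| < 1/8, i.e. |x - (-4)| < 1/8 / 2 = 1/16.
So any delta <= 1/16 works. Conversely, if delta > 1/16, then x = -4 + 1/16 satisfies |x - (-4)| = 1/16 < delta but |f(x) - f(-4)| = 2 * 1/16 = 1/8, which is not < 1/8; so no larger delta works.
Hence the largest such delta is 1/16.

1/16


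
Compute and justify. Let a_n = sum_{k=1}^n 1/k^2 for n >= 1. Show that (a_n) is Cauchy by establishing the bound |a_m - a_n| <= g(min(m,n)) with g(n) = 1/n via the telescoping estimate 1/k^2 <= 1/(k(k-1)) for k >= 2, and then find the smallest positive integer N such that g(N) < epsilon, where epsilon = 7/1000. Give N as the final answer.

For m > n >= 1: |a_m - a_n| = sum_{k=n+1}^m 1/k^2.
Use 1/k^2 <= 1/(k(k-1)) = 1/(k-1) - 1/k for k >= 2:
sum_{k=n+1}^m 1/k^2 <= sum_{k=n+1}^m (1/(k-1) - 1/k) = 1/n - 1/m <= 1/n.
By symmetry the same bound holds with n,m swapped, so |a_m - a_n| <= 1/min(m,n) = g(min(m,n)). Since g(n) -> 0, (a_n) is Cauchy.
Now solve g(N) < 7/1000: 1/N < 7/1000 <=> N > 1/(7/1000) = 1000/7.
The smallest integer strictly greater than 1000/7 is N = 143.
Check: g(143) = 1/143 < 7/1000; g(142) = 1/142 >= 7/1000. So N = 143.

143


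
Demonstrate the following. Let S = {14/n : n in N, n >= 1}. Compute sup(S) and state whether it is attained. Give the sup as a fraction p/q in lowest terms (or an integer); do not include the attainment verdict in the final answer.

Analysis:
- Values: 14, 7, 14/3, 7/2, ... strictly decreasing.
- The maximum is 14 (n=1); sup = 14 (attained).
- The set is bounded below by 0; 14/n -> 0 so 0 is the greatest lower bound.
- 0 is not in the set, so inf = 0 is not attained.
Conclusion: sup(S) = 14, attained in S.

14


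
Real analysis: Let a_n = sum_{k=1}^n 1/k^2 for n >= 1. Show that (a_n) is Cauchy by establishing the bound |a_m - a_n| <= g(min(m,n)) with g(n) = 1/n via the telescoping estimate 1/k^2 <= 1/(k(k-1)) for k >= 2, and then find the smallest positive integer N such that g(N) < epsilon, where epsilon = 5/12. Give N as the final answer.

For m > n >= 1: |a_m - a_n| = sum_{k=n+1}^m 1/k^2.
Use 1/k^2 <= 1/(k(k-1)) = 1/(k-1) - 1/k for k >= 2:
sum_{k=n+1}^m 1/k^2 <= sum_{k=n+1}^m (1/(k-1) - 1/k) = 1/n - 1/m <= 1/n.
By symmetry the same bound holds with n,m swapped, so |a_m - a_n| <= 1/min(m,n) = g(min(m,n)). Since g(n) -> 0, (a_n) is Cauchy.
Now solve g(N) < 5/12: 1/N < 5/12 <=> N > 1/(5/12) = 12/5.
The smallest integer strictly greater than 12/5 is N = 3.
Check: g(3) = 1/3 < 5/12; g(2) = 1/2 >= 5/12. So N = 3.

3


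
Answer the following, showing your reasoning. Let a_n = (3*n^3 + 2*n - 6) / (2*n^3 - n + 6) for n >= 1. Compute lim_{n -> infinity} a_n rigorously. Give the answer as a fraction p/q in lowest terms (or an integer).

Divide numerator and denominator by n^3, the highest power:
numerator / n^3 = 3 + 2/n^2 - 6/n^3
denominator / n^3 = 2 - 1/n^2 + 6/n^3
As n -> infinity, all terms of the form c/n^k (k >= 1) tend to 0.
So numerator / n^3 -> 3 and denominator / n^3 -> 2.
Therefore lim a_n = 3/2.

3/2


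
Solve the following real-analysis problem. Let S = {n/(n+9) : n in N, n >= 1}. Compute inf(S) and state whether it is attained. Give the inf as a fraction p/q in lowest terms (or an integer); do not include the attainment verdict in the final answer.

Analysis:
- Values: 1/10, 2/11, 1/4, 4/13, ... strictly increasing.
- Minimum is 1/10 (n=1); inf = 1/10 (attained).
- n/(n+9) = 1 - 9/(n+9) -> 1 from below as n -> infinity, and never equals 1.
- So sup = 1 (not attained).
Conclusion: inf(S) = 1/10, attained in S.

1/10


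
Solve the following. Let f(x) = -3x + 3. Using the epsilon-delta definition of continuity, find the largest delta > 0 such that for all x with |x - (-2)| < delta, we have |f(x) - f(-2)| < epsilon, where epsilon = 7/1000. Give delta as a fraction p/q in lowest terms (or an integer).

We compute f(-2) = -3*(-2) + 3 = 9.
|f(x) - f(-2)| = |-3x + 3 - (9)| = |-3(x - (-2))| = 3|x - (-2)|.
We need 3|x - (-2)| < 7/1000, i.e. |x - (-2)| < 7/1000 / 3 = 7/3000.
So any delta <= 7/3000 works. Conversely, if delta > 7/3000, then x = -2 + 7/3000 satisfies |x - (-2)| = 7/3000 < delta but |f(x) - f(-2)| = 3 * 7/3000 = 7/1000, which is not < 7/1000; so no larger delta works.
Hence the largest such delta is 7/3000.

7/3000


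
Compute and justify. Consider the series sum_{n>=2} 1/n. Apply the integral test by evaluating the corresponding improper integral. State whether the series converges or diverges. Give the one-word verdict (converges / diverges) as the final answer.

Let f(x) = 1/x. Then f is positive, continuous, and decreasing on [2, infinity), so the integral test applies.
Compute the improper integral int_{2}^infinity f(x) dx:
  antiderivative F(x) = log(x).
  As x -> infinity, log(x) -> infinity.
  So int = infinity - log(2) = infinity. By the integral test, the series diverges.

diverges


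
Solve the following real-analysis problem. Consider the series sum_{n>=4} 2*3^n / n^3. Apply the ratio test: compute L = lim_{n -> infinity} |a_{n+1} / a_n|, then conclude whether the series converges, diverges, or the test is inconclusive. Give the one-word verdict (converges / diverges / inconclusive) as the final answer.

Let a_n denote the general term. Form the ratio a_{n+1}/a_n and simplify:
a_{n+1}/a_n = 3*n^3/(n + 1)^3
Take the limit as n -> infinity: L = 3.
Since L = 3 > 1 (or L = infinity), the ratio test implies the series diverges.

diverges


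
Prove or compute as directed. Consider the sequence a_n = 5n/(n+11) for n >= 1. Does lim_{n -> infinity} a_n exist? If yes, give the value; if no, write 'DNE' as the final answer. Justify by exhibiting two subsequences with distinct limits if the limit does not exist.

Examine the behaviour of a_n along subsequences.
Even-n subsequence a_{2k} = 5(2k)/(2k+11) -> 5. Odd-n subsequence a_{2k+1} = 5(2k+1)/(2k+12) -> 5. Both tend to 5, which suggests the limit is 5; verify directly.
|a_n - 5| = |5n - 5(n+11)| / (n+11) = 55/(n+11) < 55/n for every n >= 1.
Given epsilon > 0, choose a positive integer N > 55/epsilon. Then for all n >= N, |a_n - 5| < 55/n <= 55/N < epsilon.
So by the definition of the limit, lim a_n exists and equals 5.

5


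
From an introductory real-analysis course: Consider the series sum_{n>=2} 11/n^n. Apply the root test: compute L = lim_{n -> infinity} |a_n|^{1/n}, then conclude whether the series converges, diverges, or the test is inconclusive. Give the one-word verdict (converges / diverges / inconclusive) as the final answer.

Let a_n denote the general term. Form |a_n|^(1/n) and simplify:
|a_n|^(1/n) = 11^(1/n)/n
Take the limit as n -> infinity: L = 0.
Since L = 0 < 1, the root test implies convergence.

converges


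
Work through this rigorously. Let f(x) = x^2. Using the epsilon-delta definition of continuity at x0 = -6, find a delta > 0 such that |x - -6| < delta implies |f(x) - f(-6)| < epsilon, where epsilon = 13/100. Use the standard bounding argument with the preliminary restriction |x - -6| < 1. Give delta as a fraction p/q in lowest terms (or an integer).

Factor: |x^2 - (-6)^2| = |x - -6| * |x + -6|.
Impose |x - -6| < 1 first. Then |x + -6| = |(x - -6) + 2*(-6)| <= |x - -6| + 2*|-6| < 1 + 12 = 13.
So |x^2 - (-6)^2| < delta * 13.
We need delta * 13 <= 13/100, i.e. delta <= 13/100/13 = 1/100.
Since 1/100 < 1, this is tighter than 1; take delta = 1/100.
So delta = 1/100 works.

1/100


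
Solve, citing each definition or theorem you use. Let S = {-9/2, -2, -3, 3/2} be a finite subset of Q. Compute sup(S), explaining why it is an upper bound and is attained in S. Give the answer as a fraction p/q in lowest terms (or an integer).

S is finite, so sup(S) = max(S).
Sorted decreasing:
3/2, -2, -3, -9/2
The extremum is 3/2.
For every x in S, x <= 3/2. And 3/2 is in S, so it is attained.
Therefore sup(S) = 3/2.

3/2


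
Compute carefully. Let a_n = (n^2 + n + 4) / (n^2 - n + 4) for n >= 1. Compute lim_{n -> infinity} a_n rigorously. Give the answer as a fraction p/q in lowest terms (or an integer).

Divide numerator and denominator by n^2, the highest power:
numerator / n^2 = 1 + 1/n + 4/n^2
denominator / n^2 = 1 - 1/n + 4/n^2
As n -> infinity, all terms of the form c/n^k (k >= 1) tend to 0.
So numerator / n^2 -> 1 and denominator / n^2 -> 1.
Therefore lim a_n = 1.

1


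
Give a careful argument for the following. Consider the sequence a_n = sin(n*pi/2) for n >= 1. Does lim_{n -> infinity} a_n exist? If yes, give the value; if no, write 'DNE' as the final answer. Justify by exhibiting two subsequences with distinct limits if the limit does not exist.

Examine the behaviour of a_n along subsequences.
a_{4k+1} = sin(pi/2 + 2k*pi) = 1 -> 1. a_{4k+3} = sin(3pi/2 + 2k*pi) = -1 -> -1.
Since these two subsequential limits are 1 and -1, distinct, the full sequence cannot converge (a convergent sequence has all subsequences tending to the same limit). So lim a_n does not exist.

DNE


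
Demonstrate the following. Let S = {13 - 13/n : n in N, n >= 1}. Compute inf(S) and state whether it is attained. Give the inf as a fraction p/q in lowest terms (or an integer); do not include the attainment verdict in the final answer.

Analysis:
- Values: 0, 13/2, 26/3, 39/4, ... strictly increasing.
- Minimum is 0 (n=1); inf = 0 (attained).
- 13 - 13/n -> 13 from below; sup = 13, not attained.
Conclusion: inf(S) = 0, attained in S.

0


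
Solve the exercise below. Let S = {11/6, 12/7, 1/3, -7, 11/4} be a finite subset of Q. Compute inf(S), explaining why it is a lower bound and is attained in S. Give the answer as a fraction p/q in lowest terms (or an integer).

S is finite, so inf(S) = min(S).
Sorted increasing:
-7, 1/3, 12/7, 11/6, 11/4
The extremum is -7.
For every x in S, x >= -7. And -7 is in S, so it is attained.
Therefore inf(S) = -7.

-7


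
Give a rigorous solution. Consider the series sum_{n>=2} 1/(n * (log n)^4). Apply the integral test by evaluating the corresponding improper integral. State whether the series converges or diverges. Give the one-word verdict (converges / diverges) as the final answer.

Let f(x) = 1/(x*log(x)^4). Then f is positive, continuous, and decreasing on [2, infinity), so the integral test applies.
Compute the improper integral int_{2}^infinity f(x) dx:
  antiderivative F(x) = -1/(3*log(x)^3).
  F(x) -> 0 as x -> infinity.  int = 0 - F(2) = 1/(3*log(2)^3) < infinity. By the integral test, the series converges.

converges


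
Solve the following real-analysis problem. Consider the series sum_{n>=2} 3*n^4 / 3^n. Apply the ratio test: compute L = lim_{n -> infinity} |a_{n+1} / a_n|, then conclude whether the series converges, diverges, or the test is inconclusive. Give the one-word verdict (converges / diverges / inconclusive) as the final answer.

Let a_n denote the general term. Form the ratio a_{n+1}/a_n and simplify:
a_{n+1}/a_n = (n + 1)^4/(3*n^4)
Take the limit as n -> infinity: L = 1/3.
Since L = 1/3 < 1, the ratio test implies the series converges.

converges


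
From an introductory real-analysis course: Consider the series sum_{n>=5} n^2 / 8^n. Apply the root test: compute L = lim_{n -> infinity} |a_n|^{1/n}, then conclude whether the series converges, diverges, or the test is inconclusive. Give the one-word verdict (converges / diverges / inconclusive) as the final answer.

Let a_n denote the general term. Form |a_n|^(1/n) and simplify:
|a_n|^(1/n) = n^(2/n)/8
Take the limit as n -> infinity: L = 1/8.
Since L = 1/8 < 1, the root test implies convergence.

converges


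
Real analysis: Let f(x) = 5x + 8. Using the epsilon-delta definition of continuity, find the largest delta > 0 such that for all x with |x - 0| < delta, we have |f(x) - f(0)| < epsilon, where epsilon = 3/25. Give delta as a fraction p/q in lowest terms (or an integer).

We compute f(0) = 5*(0) + 8 = 8.
|f(x) - f(0)| = |5x + 8 - (8)| = |5(x - 0)| = 5|x - 0|.
We need 5|x - 0| < 3/25, i.e. |x - 0| < 3/25 / 5 = 3/125.
So any delta <= 3/125 works. Conversely, if delta > 3/125, then x = 0 + 3/125 satisfies |x - 0| = 3/125 < delta but |f(x) - f(0)| = 5 * 3/125 = 3/25, which is not < 3/25; so no larger delta works.
Hence the largest such delta is 3/125.

3/125


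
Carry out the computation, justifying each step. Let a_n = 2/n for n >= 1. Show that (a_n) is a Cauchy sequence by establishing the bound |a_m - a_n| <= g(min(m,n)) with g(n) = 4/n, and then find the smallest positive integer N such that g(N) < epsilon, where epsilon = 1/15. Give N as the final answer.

For any m, n >= 1, by the triangle inequality:
|a_m - a_n| = |2/m - 2/n| <= 2*1/m + 2*1/n <= 4/min(m,n).
So g(n) = 4/n bounds the Cauchy difference. Since g(n) -> 0, (a_n) is Cauchy.
Now solve g(N) < 1/15: 4/N < 1/15 <=> N > 4 / (1/15) = 60.
The smallest integer strictly greater than 60 is N = 61.
Check: g(61) = 4/61 = 4/61 < 1/15; g(60) = 1/15 >= 1/15. So N = 61.

61


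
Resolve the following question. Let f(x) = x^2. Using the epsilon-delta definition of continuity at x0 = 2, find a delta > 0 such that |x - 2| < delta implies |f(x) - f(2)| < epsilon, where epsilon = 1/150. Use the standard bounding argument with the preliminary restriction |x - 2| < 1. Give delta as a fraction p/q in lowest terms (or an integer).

Factor: |x^2 - (2)^2| = |x - 2| * |x + 2|.
Impose |x - 2| < 1 first. Then |x + 2| = |(x - 2) + 2*(2)| <= |x - 2| + 2*|2| < 1 + 4 = 5.
So |x^2 - (2)^2| < delta * 5.
We need delta * 5 <= 1/150, i.e. delta <= 1/150/5 = 1/750.
Since 1/750 < 1, this is tighter than 1; take delta = 1/750.
So delta = 1/750 works.

1/750


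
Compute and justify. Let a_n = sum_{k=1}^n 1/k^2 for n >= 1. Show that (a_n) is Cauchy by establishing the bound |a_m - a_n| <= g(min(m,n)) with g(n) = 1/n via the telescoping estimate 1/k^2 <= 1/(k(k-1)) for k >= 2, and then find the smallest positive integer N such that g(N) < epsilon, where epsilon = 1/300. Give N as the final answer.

For m > n >= 1: |a_m - a_n| = sum_{k=n+1}^m 1/k^2.
Use 1/k^2 <= 1/(k(k-1)) = 1/(k-1) - 1/k for k >= 2:
sum_{k=n+1}^m 1/k^2 <= sum_{k=n+1}^m (1/(k-1) - 1/k) = 1/n - 1/m <= 1/n.
By symmetry the same bound holds with n,m swapped, so |a_m - a_n| <= 1/min(m,n) = g(min(m,n)). Since g(n) -> 0, (a_n) is Cauchy.
Now solve g(N) < 1/300: 1/N < 1/300 <=> N > 1/(1/300) = 300.
The smallest integer strictly greater than 300 is N = 301.
Check: g(301) = 1/301 < 1/300; g(300) = 1/300 >= 1/300. So N = 301.

301


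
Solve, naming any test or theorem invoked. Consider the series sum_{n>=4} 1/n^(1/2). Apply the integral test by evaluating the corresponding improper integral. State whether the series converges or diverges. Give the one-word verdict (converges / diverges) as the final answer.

Let f(x) = 1/sqrt(x). Then f is positive, continuous, and decreasing on [4, infinity), so the integral test applies.
Compute the improper integral int_{4}^infinity f(x) dx:
  antiderivative F(x) = 2*sqrt(x).
  As x -> infinity, F(x) -> infinity (since p = 1/2 < 1).
  So the integral diverges. By the integral test, the series diverges.

diverges


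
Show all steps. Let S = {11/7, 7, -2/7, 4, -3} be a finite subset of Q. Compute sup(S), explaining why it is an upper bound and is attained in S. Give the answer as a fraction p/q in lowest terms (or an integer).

S is finite, so sup(S) = max(S).
Sorted decreasing:
7, 4, 11/7, -2/7, -3
The extremum is 7.
For every x in S, x <= 7. And 7 is in S, so it is attained.
Therefore sup(S) = 7.

7


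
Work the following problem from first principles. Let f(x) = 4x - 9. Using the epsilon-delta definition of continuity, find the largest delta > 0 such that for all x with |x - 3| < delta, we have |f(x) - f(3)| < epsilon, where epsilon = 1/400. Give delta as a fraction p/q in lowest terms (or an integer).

We compute f(3) = 4*(3) - 9 = 3.
|f(x) - f(3)| = |4x - 9 - (3)| = |4(x - 3)| = 4|x - 3|.
We need 4|x - 3| < 1/400, i.e. |x - 3| < 1/400 / 4 = 1/1600.
So any delta <= 1/1600 works. Conversely, if delta > 1/1600, then x = 3 + 1/1600 satisfies |x - 3| = 1/1600 < delta but |f(x) - f(3)| = 4 * 1/1600 = 1/400, which is not < 1/400; so no larger delta works.
Hence the largest such delta is 1/1600.

1/1600


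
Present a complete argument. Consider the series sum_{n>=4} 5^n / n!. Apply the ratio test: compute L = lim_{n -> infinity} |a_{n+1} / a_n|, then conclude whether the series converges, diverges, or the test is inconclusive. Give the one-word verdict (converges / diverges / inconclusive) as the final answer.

Let a_n denote the general term. Form the ratio a_{n+1}/a_n and simplify:
a_{n+1}/a_n = 5/(n + 1)
Take the limit as n -> infinity: L = 0.
Since L = 0 < 1, the ratio test implies the series converges.

converges


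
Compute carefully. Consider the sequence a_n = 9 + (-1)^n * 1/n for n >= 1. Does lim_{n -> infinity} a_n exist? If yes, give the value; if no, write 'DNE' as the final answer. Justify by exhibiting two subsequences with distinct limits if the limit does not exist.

Examine the behaviour of a_n along subsequences.
Even-n subsequence a_{2k} = 9 + 1/(2k) -> 9. Odd-n subsequence a_{2k+1} = 9 - 1/(2k+1) -> 9. Both tend to 9, which suggests the limit is 9; verify directly.
|a_n - 9| = |(-1)^n * 1/n| = 1/n for every n >= 1.
Given epsilon > 0, choose a positive integer N > 1/epsilon. Then for all n >= N, |a_n - 9| = 1/n <= 1/N < epsilon.
So by the definition of the limit, lim a_n exists and equals 9.

9


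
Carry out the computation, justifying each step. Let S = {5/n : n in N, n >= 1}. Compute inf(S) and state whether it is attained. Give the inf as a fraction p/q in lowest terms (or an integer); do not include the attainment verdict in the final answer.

Analysis:
- Values: 5, 5/2, 5/3, 5/4, ... strictly decreasing.
- The maximum is 5 (n=1); sup = 5 (attained).
- The set is bounded below by 0; 5/n -> 0 so 0 is the greatest lower bound.
- 0 is not in the set, so inf = 0 is not attained.
Conclusion: inf(S) = 0, not attained in S.

0


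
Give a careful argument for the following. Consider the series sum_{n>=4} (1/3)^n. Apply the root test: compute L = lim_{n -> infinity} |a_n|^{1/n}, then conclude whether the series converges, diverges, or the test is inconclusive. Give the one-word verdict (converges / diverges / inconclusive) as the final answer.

Let a_n denote the general term. Form |a_n|^(1/n) and simplify:
|a_n|^(1/n) = 1/3
Take the limit as n -> infinity: L = 1/3.
Since L = 1/3 < 1, the root test implies convergence.

converges
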